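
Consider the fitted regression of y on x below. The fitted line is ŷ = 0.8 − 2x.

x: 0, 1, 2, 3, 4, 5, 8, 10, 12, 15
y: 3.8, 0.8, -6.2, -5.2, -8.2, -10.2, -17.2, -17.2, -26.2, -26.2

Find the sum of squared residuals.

SSE = 50

x=0: ŷ = 0.8 − 2·0 = 0.8; r = 3.8 − 0.8 = 3
x=1: ŷ = 0.8 − 2·1 = -1.2; r = 0.8 − (-1.2) = 2
x=2: ŷ = 0.8 − 2·2 = -3.2; r = -6.2 − (-3.2) = -3
x=3: ŷ = 0.8 − 2·3 = -5.2; r = -5.2 − (-5.2) = 0
x=4: ŷ = 0.8 − 2·4 = -7.2; r = -8.2 − (-7.2) = -1
x=5: ŷ = 0.8 − 2·5 = -9.2; r = -10.2 − (-9.2) = -1
x=8: ŷ = 0.8 − 2·8 = -15.2; r = -17.2 − (-15.2) = -2
x=10: ŷ = 0.8 − 2·10 = -19.2; r = -17.2 − (-19.2) = 2
x=12: ŷ = 0.8 − 2·12 = -23.2; r = -26.2 − (-23.2) = -3
x=15: ŷ = 0.8 − 2·15 = -29.2; r = -26.2 − (-29.2) = 3
SSE = 9 + 4 + 9 + 0 + 1 + 1 + 4 + 4 + 9 + 9 = 50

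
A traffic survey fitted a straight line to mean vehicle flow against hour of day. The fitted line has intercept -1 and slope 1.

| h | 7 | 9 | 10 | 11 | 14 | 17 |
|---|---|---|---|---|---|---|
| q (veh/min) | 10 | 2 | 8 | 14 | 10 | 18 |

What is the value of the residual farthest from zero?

r = -6

h=7: q̂ = -1 + 7 = 6; r = 10 − 6 = 4
h=9: q̂ = -1 + 9 = 8; r = 2 − 8 = -6
h=10: q̂ = -1 + 10 = 9; r = 8 − 9 = -1
h=11: q̂ = -1 + 11 = 10; r = 14 − 10 = 4
h=14: q̂ = -1 + 14 = 13; r = 10 − 13 = -3
h=17: q̂ = -1 + 17 = 16; r = 18 − 16 = 2
Largest |r| is 6 at h = 9, residual -6.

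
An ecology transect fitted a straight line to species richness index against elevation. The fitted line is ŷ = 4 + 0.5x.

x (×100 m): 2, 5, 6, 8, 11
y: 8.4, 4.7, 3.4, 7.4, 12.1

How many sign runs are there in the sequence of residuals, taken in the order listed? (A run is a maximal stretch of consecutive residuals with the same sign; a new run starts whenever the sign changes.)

3 runs

x=2: ŷ = 4 + 0.5·2 = 5; r = 8.4 − 5 = 3.4
x=5: ŷ = 4 + 0.5·5 = 6.5; r = 4.7 − 6.5 = -1.8
x=6: ŷ = 4 + 0.5·6 = 7; r = 3.4 − 7 = -3.6
x=8: ŷ = 4 + 0.5·8 = 8; r = 7.4 − 8 = -0.6
x=11: ŷ = 4 + 0.5·11 = 9.5; r = 12.1 − 9.5 = 2.6
Signs: + − − − +
Runs: +×1, −×3, +×1 → 3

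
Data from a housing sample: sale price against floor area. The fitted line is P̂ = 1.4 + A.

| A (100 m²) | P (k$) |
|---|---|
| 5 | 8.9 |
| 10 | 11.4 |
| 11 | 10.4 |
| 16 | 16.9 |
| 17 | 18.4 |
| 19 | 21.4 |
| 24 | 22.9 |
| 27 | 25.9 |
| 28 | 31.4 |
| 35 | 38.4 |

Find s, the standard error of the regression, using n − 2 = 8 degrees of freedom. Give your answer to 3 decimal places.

s = 2.000

A=5: P̂ = 1.4 + 5 = 6.4; e = 8.9 − 6.4 = 2.5
A=10: P̂ = 1.4 + 10 = 11.4; e = 11.4 − 11.4 = 0
A=11: P̂ = 1.4 + 11 = 12.4; e = 10.4 − 12.4 = -2
A=16: P̂ = 1.4 + 16 = 17.4; e = 16.9 − 17.4 = -0.5
A=17: P̂ = 1.4 + 17 = 18.4; e = 18.4 − 18.4 = 0
A=19: P̂ = 1.4 + 19 = 20.4; e = 21.4 − 20.4 = 1
A=24: P̂ = 1.4 + 24 = 25.4; e = 22.9 − 25.4 = -2.5
A=27: P̂ = 1.4 + 27 = 28.4; e = 25.9 − 28.4 = -2.5
A=28: P̂ = 1.4 + 28 = 29.4; e = 31.4 − 29.4 = 2
A=35: P̂ = 1.4 + 35 = 36.4; e = 38.4 − 36.4 = 2
SSE = 6.25 + 0 + 4 + 0.25 + 0 + 1 + 6.25 + 6.25 + 4 + 4 = 32
s = √(32/8) = √4 ≈ 2.000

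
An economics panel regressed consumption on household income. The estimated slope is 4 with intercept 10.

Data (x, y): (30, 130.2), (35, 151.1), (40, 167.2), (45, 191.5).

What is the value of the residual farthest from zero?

x=30: ŷ = 10 + 4·30 = 130; r = 130.2 − 130 = 0.2
x=35: ŷ = 10 + 4·35 = 150; r = 151.1 − 150 = 1.1
x=40: ŷ = 10 + 4·40 = 170; r = 167.2 − 170 = -2.8
x=45: ŷ = 10 + 4·45 = 190; r = 191.5 − 190 = 1.5
Largest |r| is 2.8 at x = 40, residual -2.8.

r = -2.8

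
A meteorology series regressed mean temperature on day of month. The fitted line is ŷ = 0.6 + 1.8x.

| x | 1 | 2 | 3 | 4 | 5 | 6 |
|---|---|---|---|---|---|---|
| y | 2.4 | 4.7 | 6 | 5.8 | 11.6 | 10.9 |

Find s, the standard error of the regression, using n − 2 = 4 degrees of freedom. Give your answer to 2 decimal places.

x=1: ŷ = 0.6 + 1.8·1 = 2.4; r = 2.4 − 2.4 = 0
x=2: ŷ = 0.6 + 1.8·2 = 4.2; r = 4.7 − 4.2 = 0.5
x=3: ŷ = 0.6 + 1.8·3 = 6; r = 6 − 6 = 0
x=4: ŷ = 0.6 + 1.8·4 = 7.8; r = 5.8 − 7.8 = -2
x=5: ŷ = 0.6 + 1.8·5 = 9.6; r = 11.6 − 9.6 = 2
x=6: ŷ = 0.6 + 1.8·6 = 11.4; r = 10.9 − 11.4 = -0.5
SSE = 0 + 0.25 + 0 + 4 + 4 + 0.25 = 8.5
s = √(8.5/4) = √2.125 ≈ 1.46

s = 1.46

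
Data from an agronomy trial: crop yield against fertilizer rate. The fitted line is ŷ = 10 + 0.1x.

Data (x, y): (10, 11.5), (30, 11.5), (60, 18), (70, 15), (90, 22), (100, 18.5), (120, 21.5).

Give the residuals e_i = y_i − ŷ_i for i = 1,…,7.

x=10: ŷ = 10 + 0.1·10 = 11; e = 11.5 − 11 = 0.5
x=30: ŷ = 10 + 0.1·30 = 13; e = 11.5 − 13 = -1.5
x=60: ŷ = 10 + 0.1·60 = 16; e = 18 − 16 = 2
x=70: ŷ = 10 + 0.1·70 = 17; e = 15 − 17 = -2
x=90: ŷ = 10 + 0.1·90 = 19; e = 22 − 19 = 3
x=100: ŷ = 10 + 0.1·100 = 20; e = 18.5 − 20 = -1.5
x=120: ŷ = 10 + 0.1·120 = 22; e = 21.5 − 22 = -0.5

0.5, -1.5, 2, -2, 3, -1.5, -0.5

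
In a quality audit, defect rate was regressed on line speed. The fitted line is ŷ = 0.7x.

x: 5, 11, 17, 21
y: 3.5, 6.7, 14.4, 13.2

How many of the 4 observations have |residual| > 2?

x=5: ŷ = 0.7·5 = 3.5; r = 3.5 − 3.5 = 0
x=11: ŷ = 0.7·11 = 7.7; r = 6.7 − 7.7 = -1
x=17: ŷ = 0.7·17 = 11.9; r = 14.4 − 11.9 = 2.5
x=21: ŷ = 0.7·21 = 14.7; r = 13.2 − 14.7 = -1.5
|r| > 2: x=17 (|r|=2.5) → 1

1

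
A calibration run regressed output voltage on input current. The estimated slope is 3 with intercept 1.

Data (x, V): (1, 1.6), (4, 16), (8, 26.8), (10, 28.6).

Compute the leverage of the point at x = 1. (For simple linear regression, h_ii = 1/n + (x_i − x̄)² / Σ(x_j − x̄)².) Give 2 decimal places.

x̄ = (1 + 4 + 8 + 10)/4 = 5.75
Σ(x − x̄)² = 22.5625 + 3.0625 + 5.0625 + 18.0625 = 48.75
h = 1/4 + (-4.75)²/48.75 = 0.25 + 0.462821 = 0.71

h = 0.71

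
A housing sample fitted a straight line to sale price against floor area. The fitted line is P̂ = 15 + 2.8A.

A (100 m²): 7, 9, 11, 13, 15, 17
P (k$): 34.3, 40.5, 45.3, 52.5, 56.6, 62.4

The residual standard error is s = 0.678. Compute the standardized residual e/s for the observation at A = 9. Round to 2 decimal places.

P̂ = 15 + 2.8·9 = 40.2
e = 40.5 − 40.2 = 0.3
e/s = 0.3 / 0.678 = 0.44

0.44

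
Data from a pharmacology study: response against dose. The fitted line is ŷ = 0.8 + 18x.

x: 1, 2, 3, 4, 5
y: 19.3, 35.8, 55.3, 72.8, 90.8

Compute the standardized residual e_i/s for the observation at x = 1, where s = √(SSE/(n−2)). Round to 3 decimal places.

0.707

x=1: ŷ = 0.8 + 18·1 = 18.8; e = 19.3 − 18.8 = 0.5
x=2: ŷ = 0.8 + 18·2 = 36.8; e = 35.8 − 36.8 = -1
x=3: ŷ = 0.8 + 18·3 = 54.8; e = 55.3 − 54.8 = 0.5
x=4: ŷ = 0.8 + 18·4 = 72.8; e = 72.8 − 72.8 = 0
x=5: ŷ = 0.8 + 18·5 = 90.8; e = 90.8 − 90.8 = 0
SSE = 0.25 + 1 + 0.25 + 0 + 0 = 1.5
s = √(1.5/3) = 0.707107
e/s = 0.5 / 0.707107 = 0.707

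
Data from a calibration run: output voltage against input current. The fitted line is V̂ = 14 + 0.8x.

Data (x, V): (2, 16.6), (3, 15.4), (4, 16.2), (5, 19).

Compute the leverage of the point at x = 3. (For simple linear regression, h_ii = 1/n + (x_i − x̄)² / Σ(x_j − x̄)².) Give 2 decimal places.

h = 0.30

x̄ = (2 + 3 + 4 + 5)/4 = 3.5
Σ(x − x̄)² = 2.25 + 0.25 + 0.25 + 2.25 = 5
h = 1/4 + (-0.5)²/5 = 0.25 + 0.05 = 0.30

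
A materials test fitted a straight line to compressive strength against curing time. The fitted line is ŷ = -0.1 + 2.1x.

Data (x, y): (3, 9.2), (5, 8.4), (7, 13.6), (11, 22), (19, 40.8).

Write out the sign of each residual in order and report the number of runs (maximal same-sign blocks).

x=3: ŷ = -0.1 + 2.1·3 = 6.2; r = 9.2 − 6.2 = 3
x=5: ŷ = -0.1 + 2.1·5 = 10.4; r = 8.4 − 10.4 = -2
x=7: ŷ = -0.1 + 2.1·7 = 14.6; r = 13.6 − 14.6 = -1
x=11: ŷ = -0.1 + 2.1·11 = 23; r = 22 − 23 = -1
x=19: ŷ = -0.1 + 2.1·19 = 39.8; r = 40.8 − 39.8 = 1
Signs: + − − − +
Runs: +×1, −×3, +×1 → 3

3 runs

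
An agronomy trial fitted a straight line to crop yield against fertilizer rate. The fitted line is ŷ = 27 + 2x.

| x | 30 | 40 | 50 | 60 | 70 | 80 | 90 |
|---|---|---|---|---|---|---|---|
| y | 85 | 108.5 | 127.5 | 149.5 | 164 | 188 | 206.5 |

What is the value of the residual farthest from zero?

r = -3

x=30: ŷ = 27 + 2·30 = 87; r = 85 − 87 = -2
x=40: ŷ = 27 + 2·40 = 107; r = 108.5 − 107 = 1.5
x=50: ŷ = 27 + 2·50 = 127; r = 127.5 − 127 = 0.5
x=60: ŷ = 27 + 2·60 = 147; r = 149.5 − 147 = 2.5
x=70: ŷ = 27 + 2·70 = 167; r = 164 − 167 = -3
x=80: ŷ = 27 + 2·80 = 187; r = 188 − 187 = 1
x=90: ŷ = 27 + 2·90 = 207; r = 206.5 − 207 = -0.5
Largest |r| is 3 at x = 70, residual -3.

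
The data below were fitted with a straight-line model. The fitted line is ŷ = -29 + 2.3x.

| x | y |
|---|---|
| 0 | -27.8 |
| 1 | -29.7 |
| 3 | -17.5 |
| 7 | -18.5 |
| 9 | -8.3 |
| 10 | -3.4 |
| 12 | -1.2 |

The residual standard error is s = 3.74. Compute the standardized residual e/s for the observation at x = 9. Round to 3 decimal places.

ŷ = -29 + 2.3·9 = -8.3
e = -8.3 − (-8.3) = 0
e/s = 0 / 3.74 = 0.000

0.000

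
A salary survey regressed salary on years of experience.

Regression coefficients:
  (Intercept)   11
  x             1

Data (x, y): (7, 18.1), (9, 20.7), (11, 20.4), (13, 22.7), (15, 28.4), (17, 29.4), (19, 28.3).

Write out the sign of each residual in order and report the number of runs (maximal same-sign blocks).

4 runs

x=7: ŷ = 11 + 7 = 18; e = 18.1 − 18 = 0.1
x=9: ŷ = 11 + 9 = 20; e = 20.7 − 20 = 0.7
x=11: ŷ = 11 + 11 = 22; e = 20.4 − 22 = -1.6
x=13: ŷ = 11 + 13 = 24; e = 22.7 − 24 = -1.3
x=15: ŷ = 11 + 15 = 26; e = 28.4 − 26 = 2.4
x=17: ŷ = 11 + 17 = 28; e = 29.4 − 28 = 1.4
x=19: ŷ = 11 + 19 = 30; e = 28.3 − 30 = -1.7
Signs: + + − − + + −
Runs: +×2, −×2, +×2, −×1 → 4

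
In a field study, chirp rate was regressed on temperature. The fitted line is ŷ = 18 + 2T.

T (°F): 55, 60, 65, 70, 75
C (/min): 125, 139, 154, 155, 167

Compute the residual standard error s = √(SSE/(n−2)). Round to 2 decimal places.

s = 4.32

T=55: ŷ = 18 + 2·55 = 128; r = 125 − 128 = -3
T=60: ŷ = 18 + 2·60 = 138; r = 139 − 138 = 1
T=65: ŷ = 18 + 2·65 = 148; r = 154 − 148 = 6
T=70: ŷ = 18 + 2·70 = 158; r = 155 − 158 = -3
T=75: ŷ = 18 + 2·75 = 168; r = 167 − 168 = -1
SSE = 9 + 1 + 36 + 9 + 1 = 56
s = √(56/3) = √18.6667 ≈ 4.32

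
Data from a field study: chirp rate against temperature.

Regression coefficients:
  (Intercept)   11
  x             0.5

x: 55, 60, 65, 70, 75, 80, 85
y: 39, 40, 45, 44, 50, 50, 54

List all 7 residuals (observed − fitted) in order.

0.5, -1, 1.5, -2, 1.5, -1, 0.5

x=55: ŷ = 11 + 0.5·55 = 38.5; e = 39 − 38.5 = 0.5
x=60: ŷ = 11 + 0.5·60 = 41; e = 40 − 41 = -1
x=65: ŷ = 11 + 0.5·65 = 43.5; e = 45 − 43.5 = 1.5
x=70: ŷ = 11 + 0.5·70 = 46; e = 44 − 46 = -2
x=75: ŷ = 11 + 0.5·75 = 48.5; e = 50 − 48.5 = 1.5
x=80: ŷ = 11 + 0.5·80 = 51; e = 50 − 51 = -1
x=85: ŷ = 11 + 0.5·85 = 53.5; e = 54 − 53.5 = 0.5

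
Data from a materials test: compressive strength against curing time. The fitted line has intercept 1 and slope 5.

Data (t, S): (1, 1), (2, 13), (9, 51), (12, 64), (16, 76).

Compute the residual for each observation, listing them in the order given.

t=1: ŷ = 1 + 5·1 = 6; r = 1 − 6 = -5
t=2: ŷ = 1 + 5·2 = 11; r = 13 − 11 = 2
t=9: ŷ = 1 + 5·9 = 46; r = 51 − 46 = 5
t=12: ŷ = 1 + 5·12 = 61; r = 64 − 61 = 3
t=16: ŷ = 1 + 5·16 = 81; r = 76 − 81 = -5

-5, 2, 5, 3, -5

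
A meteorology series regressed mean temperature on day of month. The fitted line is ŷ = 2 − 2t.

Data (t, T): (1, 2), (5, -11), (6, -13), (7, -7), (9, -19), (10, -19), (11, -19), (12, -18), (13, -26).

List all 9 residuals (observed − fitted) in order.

t=1: ŷ = 2 − 2·1 = 0; r = 2 − 0 = 2
t=5: ŷ = 2 − 2·5 = -8; r = -11 − (-8) = -3
t=6: ŷ = 2 − 2·6 = -10; r = -13 − (-10) = -3
t=7: ŷ = 2 − 2·7 = -12; r = -7 − (-12) = 5
t=9: ŷ = 2 − 2·9 = -16; r = -19 − (-16) = -3
t=10: ŷ = 2 − 2·10 = -18; r = -19 − (-18) = -1
t=11: ŷ = 2 − 2·11 = -20; r = -19 − (-20) = 1
t=12: ŷ = 2 − 2·12 = -22; r = -18 − (-22) = 4
t=13: ŷ = 2 − 2·13 = -24; r = -26 − (-24) = -2

2, -3, -3, 5, -3, -1, 1, 4, -2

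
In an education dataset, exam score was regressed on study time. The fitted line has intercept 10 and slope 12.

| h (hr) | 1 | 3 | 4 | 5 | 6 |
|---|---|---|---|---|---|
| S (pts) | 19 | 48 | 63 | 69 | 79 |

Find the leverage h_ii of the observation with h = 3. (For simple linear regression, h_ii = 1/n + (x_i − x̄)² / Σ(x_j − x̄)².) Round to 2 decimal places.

h̄ = (1 + 3 + 4 + 5 + 6)/5 = 3.8
Σ(h − h̄)² = 7.84 + 0.64 + 0.04 + 1.44 + 4.84 = 14.8
h = 1/5 + (-0.8)²/14.8 = 0.2 + 0.0432432 = 0.24

h = 0.24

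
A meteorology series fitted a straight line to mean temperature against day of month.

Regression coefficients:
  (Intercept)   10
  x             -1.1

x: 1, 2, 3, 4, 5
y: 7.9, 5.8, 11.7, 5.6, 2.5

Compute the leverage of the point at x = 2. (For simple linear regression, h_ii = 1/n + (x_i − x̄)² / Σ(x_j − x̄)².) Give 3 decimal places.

x̄ = (1 + 2 + 3 + 4 + 5)/5 = 3
Σ(x − x̄)² = 4 + 1 + 0 + 1 + 4 = 10
h = 1/5 + (-1)²/10 = 0.2 + 0.1 = 0.300

h = 0.300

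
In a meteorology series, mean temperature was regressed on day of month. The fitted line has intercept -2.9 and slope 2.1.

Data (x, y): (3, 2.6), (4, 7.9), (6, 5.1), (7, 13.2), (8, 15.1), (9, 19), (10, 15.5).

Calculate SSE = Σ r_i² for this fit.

SSE = 46.72

x=3: ŷ = -2.9 + 2.1·3 = 3.4; r = 2.6 − 3.4 = -0.8
x=4: ŷ = -2.9 + 2.1·4 = 5.5; r = 7.9 − 5.5 = 2.4
x=6: ŷ = -2.9 + 2.1·6 = 9.7; r = 5.1 − 9.7 = -4.6
x=7: ŷ = -2.9 + 2.1·7 = 11.8; r = 13.2 − 11.8 = 1.4
x=8: ŷ = -2.9 + 2.1·8 = 13.9; r = 15.1 − 13.9 = 1.2
x=9: ŷ = -2.9 + 2.1·9 = 16; r = 19 − 16 = 3
x=10: ŷ = -2.9 + 2.1·10 = 18.1; r = 15.5 − 18.1 = -2.6
SSE = 0.64 + 5.76 + 21.16 + 1.96 + 1.44 + 9 + 6.76 = 46.72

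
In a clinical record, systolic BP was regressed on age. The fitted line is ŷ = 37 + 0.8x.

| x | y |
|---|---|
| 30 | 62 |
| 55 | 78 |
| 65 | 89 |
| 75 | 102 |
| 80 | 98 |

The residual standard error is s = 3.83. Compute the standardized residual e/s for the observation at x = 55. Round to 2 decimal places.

-0.78

ŷ = 37 + 0.8·55 = 81
e = 78 − 81 = -3
e/s = -3 / 3.83 = -0.78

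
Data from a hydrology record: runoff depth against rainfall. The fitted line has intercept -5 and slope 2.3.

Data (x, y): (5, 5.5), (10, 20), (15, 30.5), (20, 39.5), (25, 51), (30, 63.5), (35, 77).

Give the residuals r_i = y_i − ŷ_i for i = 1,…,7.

x=5: ŷ = -5 + 2.3·5 = 6.5; r = 5.5 − 6.5 = -1
x=10: ŷ = -5 + 2.3·10 = 18; r = 20 − 18 = 2
x=15: ŷ = -5 + 2.3·15 = 29.5; r = 30.5 − 29.5 = 1
x=20: ŷ = -5 + 2.3·20 = 41; r = 39.5 − 41 = -1.5
x=25: ŷ = -5 + 2.3·25 = 52.5; r = 51 − 52.5 = -1.5
x=30: ŷ = -5 + 2.3·30 = 64; r = 63.5 − 64 = -0.5
x=35: ŷ = -5 + 2.3·35 = 75.5; r = 77 − 75.5 = 1.5

-1, 2, 1, -1.5, -1.5, -0.5, 1.5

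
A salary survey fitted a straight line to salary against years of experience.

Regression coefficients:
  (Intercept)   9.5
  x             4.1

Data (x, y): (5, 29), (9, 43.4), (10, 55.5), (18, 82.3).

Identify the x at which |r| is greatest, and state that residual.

x=5: ŷ = 9.5 + 4.1·5 = 30; r = 29 − 30 = -1
x=9: ŷ = 9.5 + 4.1·9 = 46.4; r = 43.4 − 46.4 = -3
x=10: ŷ = 9.5 + 4.1·10 = 50.5; r = 55.5 − 50.5 = 5
x=18: ŷ = 9.5 + 4.1·18 = 83.3; r = 82.3 − 83.3 = -1
Largest |r| is 5 at x = 10, residual 5.

x = 10, r = 5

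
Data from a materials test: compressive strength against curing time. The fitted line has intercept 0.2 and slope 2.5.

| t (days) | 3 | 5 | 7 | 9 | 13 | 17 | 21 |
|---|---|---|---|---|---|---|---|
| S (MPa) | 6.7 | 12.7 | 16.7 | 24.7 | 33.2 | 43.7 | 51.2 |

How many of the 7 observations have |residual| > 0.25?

t=3: ŷ = 0.2 + 2.5·3 = 7.7; e = 6.7 − 7.7 = -1
t=5: ŷ = 0.2 + 2.5·5 = 12.7; e = 12.7 − 12.7 = 0
t=7: ŷ = 0.2 + 2.5·7 = 17.7; e = 16.7 − 17.7 = -1
t=9: ŷ = 0.2 + 2.5·9 = 22.7; e = 24.7 − 22.7 = 2
t=13: ŷ = 0.2 + 2.5·13 = 32.7; e = 33.2 − 32.7 = 0.5
t=17: ŷ = 0.2 + 2.5·17 = 42.7; e = 43.7 − 42.7 = 1
t=21: ŷ = 0.2 + 2.5·21 = 52.7; e = 51.2 − 52.7 = -1.5
|e| > 0.25: t=3 (|e|=1), t=7 (|e|=1), t=9 (|e|=2), t=13 (|e|=0.5), t=17 (|e|=1), t=21 (|e|=1.5) → 6

6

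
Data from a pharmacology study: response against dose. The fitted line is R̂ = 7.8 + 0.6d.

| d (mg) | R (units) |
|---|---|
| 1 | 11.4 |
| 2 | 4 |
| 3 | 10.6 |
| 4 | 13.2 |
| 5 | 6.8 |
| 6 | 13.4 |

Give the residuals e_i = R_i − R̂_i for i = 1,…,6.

3, -5, 1, 3, -4, 2

d=1: R̂ = 7.8 + 0.6·1 = 8.4; e = 11.4 − 8.4 = 3
d=2: R̂ = 7.8 + 0.6·2 = 9; e = 4 − 9 = -5
d=3: R̂ = 7.8 + 0.6·3 = 9.6; e = 10.6 − 9.6 = 1
d=4: R̂ = 7.8 + 0.6·4 = 10.2; e = 13.2 − 10.2 = 3
d=5: R̂ = 7.8 + 0.6·5 = 10.8; e = 6.8 − 10.8 = -4
d=6: R̂ = 7.8 + 0.6·6 = 11.4; e = 13.4 − 11.4 = 2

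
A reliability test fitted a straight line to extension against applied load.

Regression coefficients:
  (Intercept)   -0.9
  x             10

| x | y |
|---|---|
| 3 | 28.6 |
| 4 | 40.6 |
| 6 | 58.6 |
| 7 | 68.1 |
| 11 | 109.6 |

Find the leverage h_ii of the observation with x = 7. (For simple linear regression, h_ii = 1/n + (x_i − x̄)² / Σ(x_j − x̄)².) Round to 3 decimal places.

h = 0.216

x̄ = (3 + 4 + 6 + 7 + 11)/5 = 6.2
Σ(x − x̄)² = 10.24 + 4.84 + 0.04 + 0.64 + 23.04 = 38.8
h = 1/5 + (0.8)²/38.8 = 0.2 + 0.0164948 = 0.216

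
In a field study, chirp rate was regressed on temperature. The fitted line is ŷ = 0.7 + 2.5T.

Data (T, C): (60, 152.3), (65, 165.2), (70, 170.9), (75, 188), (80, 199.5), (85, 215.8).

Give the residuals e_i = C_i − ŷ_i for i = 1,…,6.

1.6, 2, -4.8, -0.2, -1.2, 2.6

T=60: ŷ = 0.7 + 2.5·60 = 150.7; e = 152.3 − 150.7 = 1.6
T=65: ŷ = 0.7 + 2.5·65 = 163.2; e = 165.2 − 163.2 = 2
T=70: ŷ = 0.7 + 2.5·70 = 175.7; e = 170.9 − 175.7 = -4.8
T=75: ŷ = 0.7 + 2.5·75 = 188.2; e = 188 − 188.2 = -0.2
T=80: ŷ = 0.7 + 2.5·80 = 200.7; e = 199.5 − 200.7 = -1.2
T=85: ŷ = 0.7 + 2.5·85 = 213.2; e = 215.8 − 213.2 = 2.6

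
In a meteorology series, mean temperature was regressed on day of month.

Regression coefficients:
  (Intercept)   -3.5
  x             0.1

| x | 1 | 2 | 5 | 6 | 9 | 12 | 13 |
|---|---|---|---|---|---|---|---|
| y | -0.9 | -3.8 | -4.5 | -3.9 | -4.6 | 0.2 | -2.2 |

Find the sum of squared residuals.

x=1: ŷ = -3.5 + 0.1·1 = -3.4; r = -0.9 − (-3.4) = 2.5
x=2: ŷ = -3.5 + 0.1·2 = -3.3; r = -3.8 − (-3.3) = -0.5
x=5: ŷ = -3.5 + 0.1·5 = -3; r = -4.5 − (-3) = -1.5
x=6: ŷ = -3.5 + 0.1·6 = -2.9; r = -3.9 − (-2.9) = -1
x=9: ŷ = -3.5 + 0.1·9 = -2.6; r = -4.6 − (-2.6) = -2
x=12: ŷ = -3.5 + 0.1·12 = -2.3; r = 0.2 − (-2.3) = 2.5
x=13: ŷ = -3.5 + 0.1·13 = -2.2; r = -2.2 − (-2.2) = 0
SSE = 6.25 + 0.25 + 2.25 + 1 + 4 + 6.25 + 0 = 20

SSE = 20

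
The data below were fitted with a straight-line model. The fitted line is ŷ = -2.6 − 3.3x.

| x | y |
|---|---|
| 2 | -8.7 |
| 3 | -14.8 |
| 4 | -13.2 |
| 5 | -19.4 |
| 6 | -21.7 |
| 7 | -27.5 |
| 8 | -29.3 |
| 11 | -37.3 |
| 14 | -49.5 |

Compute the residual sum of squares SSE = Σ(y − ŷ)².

x=2: ŷ = -2.6 − 3.3·2 = -9.2; r = -8.7 − (-9.2) = 0.5
x=3: ŷ = -2.6 − 3.3·3 = -12.5; r = -14.8 − (-12.5) = -2.3
x=4: ŷ = -2.6 − 3.3·4 = -15.8; r = -13.2 − (-15.8) = 2.6
x=5: ŷ = -2.6 − 3.3·5 = -19.1; r = -19.4 − (-19.1) = -0.3
x=6: ŷ = -2.6 − 3.3·6 = -22.4; r = -21.7 − (-22.4) = 0.7
x=7: ŷ = -2.6 − 3.3·7 = -25.7; r = -27.5 − (-25.7) = -1.8
x=8: ŷ = -2.6 − 3.3·8 = -29; r = -29.3 − (-29) = -0.3
x=11: ŷ = -2.6 − 3.3·11 = -38.9; r = -37.3 − (-38.9) = 1.6
x=14: ŷ = -2.6 − 3.3·14 = -48.8; r = -49.5 − (-48.8) = -0.7
SSE = 0.25 + 5.29 + 6.76 + 0.09 + 0.49 + 3.24 + 0.09 + 2.56 + 0.49 = 19.26

SSE = 19.26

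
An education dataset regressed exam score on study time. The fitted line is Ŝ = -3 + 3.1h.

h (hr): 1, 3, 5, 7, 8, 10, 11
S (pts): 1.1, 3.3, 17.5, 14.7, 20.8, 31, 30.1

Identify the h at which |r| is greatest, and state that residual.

h = 5, r = 5

h=1: Ŝ = -3 + 3.1·1 = 0.1; r = 1.1 − 0.1 = 1
h=3: Ŝ = -3 + 3.1·3 = 6.3; r = 3.3 − 6.3 = -3
h=5: Ŝ = -3 + 3.1·5 = 12.5; r = 17.5 − 12.5 = 5
h=7: Ŝ = -3 + 3.1·7 = 18.7; r = 14.7 − 18.7 = -4
h=8: Ŝ = -3 + 3.1·8 = 21.8; r = 20.8 − 21.8 = -1
h=10: Ŝ = -3 + 3.1·10 = 28; r = 31 − 28 = 3
h=11: Ŝ = -3 + 3.1·11 = 31.1; r = 30.1 − 31.1 = -1
Largest |r| is 5 at h = 5, residual 5.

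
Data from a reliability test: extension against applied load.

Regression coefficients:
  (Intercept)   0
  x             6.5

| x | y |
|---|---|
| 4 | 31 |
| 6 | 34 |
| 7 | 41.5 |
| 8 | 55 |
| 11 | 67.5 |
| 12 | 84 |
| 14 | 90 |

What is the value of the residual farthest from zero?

x=4: ŷ = 6.5·4 = 26; r = 31 − 26 = 5
x=6: ŷ = 6.5·6 = 39; r = 34 − 39 = -5
x=7: ŷ = 6.5·7 = 45.5; r = 41.5 − 45.5 = -4
x=8: ŷ = 6.5·8 = 52; r = 55 − 52 = 3
x=11: ŷ = 6.5·11 = 71.5; r = 67.5 − 71.5 = -4
x=12: ŷ = 6.5·12 = 78; r = 84 − 78 = 6
x=14: ŷ = 6.5·14 = 91; r = 90 − 91 = -1
Largest |r| is 6 at x = 12, residual 6.

r = 6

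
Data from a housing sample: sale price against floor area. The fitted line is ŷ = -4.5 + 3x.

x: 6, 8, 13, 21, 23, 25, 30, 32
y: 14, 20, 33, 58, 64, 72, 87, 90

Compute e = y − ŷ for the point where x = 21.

e = -0.5

ŷ = -4.5 + 3·21 = 58.5
e = 58 − 58.5 = -0.5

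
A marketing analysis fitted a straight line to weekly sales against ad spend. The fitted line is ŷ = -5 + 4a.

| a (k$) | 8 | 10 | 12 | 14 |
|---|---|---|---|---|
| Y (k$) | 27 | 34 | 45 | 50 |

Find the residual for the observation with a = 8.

ŷ = -5 + 4·8 = 27
e = 27 − 27 = 0

e = 0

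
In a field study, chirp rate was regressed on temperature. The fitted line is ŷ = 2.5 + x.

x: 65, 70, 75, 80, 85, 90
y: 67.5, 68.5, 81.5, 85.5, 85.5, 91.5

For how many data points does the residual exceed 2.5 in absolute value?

3

x=65: ŷ = 2.5 + 65 = 67.5; e = 67.5 − 67.5 = 0
x=70: ŷ = 2.5 + 70 = 72.5; e = 68.5 − 72.5 = -4
x=75: ŷ = 2.5 + 75 = 77.5; e = 81.5 − 77.5 = 4
x=80: ŷ = 2.5 + 80 = 82.5; e = 85.5 − 82.5 = 3
x=85: ŷ = 2.5 + 85 = 87.5; e = 85.5 − 87.5 = -2
x=90: ŷ = 2.5 + 90 = 92.5; e = 91.5 − 92.5 = -1
|e| > 2.5: x=70 (|e|=4), x=75 (|e|=4), x=80 (|e|=3) → 3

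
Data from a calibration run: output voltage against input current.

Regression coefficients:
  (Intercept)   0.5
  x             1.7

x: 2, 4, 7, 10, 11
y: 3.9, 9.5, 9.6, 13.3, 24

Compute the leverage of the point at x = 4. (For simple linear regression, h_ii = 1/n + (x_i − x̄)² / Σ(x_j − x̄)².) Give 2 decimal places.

h = 0.33

x̄ = (2 + 4 + 7 + 10 + 11)/5 = 6.8
Σ(x − x̄)² = 23.04 + 7.84 + 0.04 + 10.24 + 17.64 = 58.8
h = 1/5 + (-2.8)²/58.8 = 0.2 + 0.133333 = 0.33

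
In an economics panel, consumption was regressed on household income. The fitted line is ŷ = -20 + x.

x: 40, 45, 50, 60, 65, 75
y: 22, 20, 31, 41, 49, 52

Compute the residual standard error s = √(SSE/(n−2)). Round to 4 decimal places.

s = 3.7417

x=40: ŷ = -20 + 40 = 20; e = 22 − 20 = 2
x=45: ŷ = -20 + 45 = 25; e = 20 − 25 = -5
x=50: ŷ = -20 + 50 = 30; e = 31 − 30 = 1
x=60: ŷ = -20 + 60 = 40; e = 41 − 40 = 1
x=65: ŷ = -20 + 65 = 45; e = 49 − 45 = 4
x=75: ŷ = -20 + 75 = 55; e = 52 − 55 = -3
SSE = 4 + 25 + 1 + 1 + 16 + 9 = 56
s = √(56/4) = √14 ≈ 3.7417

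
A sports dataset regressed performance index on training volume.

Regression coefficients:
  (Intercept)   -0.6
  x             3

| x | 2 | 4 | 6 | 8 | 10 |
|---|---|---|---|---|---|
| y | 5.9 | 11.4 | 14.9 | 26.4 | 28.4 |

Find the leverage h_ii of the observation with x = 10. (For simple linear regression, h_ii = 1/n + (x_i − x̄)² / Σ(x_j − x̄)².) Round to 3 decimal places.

x̄ = (2 + 4 + 6 + 8 + 10)/5 = 6
Σ(x − x̄)² = 16 + 4 + 0 + 4 + 16 = 40
h = 1/5 + (4)²/40 = 0.2 + 0.4 = 0.600

h = 0.600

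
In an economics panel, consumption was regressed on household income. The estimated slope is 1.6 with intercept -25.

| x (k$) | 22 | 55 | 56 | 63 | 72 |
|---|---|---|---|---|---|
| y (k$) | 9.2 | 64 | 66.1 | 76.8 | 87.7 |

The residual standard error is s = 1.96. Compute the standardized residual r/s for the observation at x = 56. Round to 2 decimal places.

ŷ = -25 + 1.6·56 = 64.6
r = 66.1 − 64.6 = 1.5
r/s = 1.5 / 1.96 = 0.77

0.77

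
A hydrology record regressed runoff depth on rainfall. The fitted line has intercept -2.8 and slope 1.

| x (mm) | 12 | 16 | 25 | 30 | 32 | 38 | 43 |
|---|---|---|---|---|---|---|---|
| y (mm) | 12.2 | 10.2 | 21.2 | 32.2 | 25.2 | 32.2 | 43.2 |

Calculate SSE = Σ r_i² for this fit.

SSE = 78

x=12: ŷ = -2.8 + 12 = 9.2; r = 12.2 − 9.2 = 3
x=16: ŷ = -2.8 + 16 = 13.2; r = 10.2 − 13.2 = -3
x=25: ŷ = -2.8 + 25 = 22.2; r = 21.2 − 22.2 = -1
x=30: ŷ = -2.8 + 30 = 27.2; r = 32.2 − 27.2 = 5
x=32: ŷ = -2.8 + 32 = 29.2; r = 25.2 − 29.2 = -4
x=38: ŷ = -2.8 + 38 = 35.2; r = 32.2 − 35.2 = -3
x=43: ŷ = -2.8 + 43 = 40.2; r = 43.2 − 40.2 = 3
SSE = 9 + 9 + 1 + 25 + 16 + 9 + 9 = 78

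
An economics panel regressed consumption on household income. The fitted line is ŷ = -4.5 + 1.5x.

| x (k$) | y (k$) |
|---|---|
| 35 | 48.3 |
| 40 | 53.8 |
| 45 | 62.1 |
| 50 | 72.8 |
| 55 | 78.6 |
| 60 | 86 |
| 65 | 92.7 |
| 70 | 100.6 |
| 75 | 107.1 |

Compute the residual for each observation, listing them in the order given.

0.3, -1.7, -0.9, 2.3, 0.6, 0.5, -0.3, 0.1, -0.9

x=35: ŷ = -4.5 + 1.5·35 = 48; r = 48.3 − 48 = 0.3
x=40: ŷ = -4.5 + 1.5·40 = 55.5; r = 53.8 − 55.5 = -1.7
x=45: ŷ = -4.5 + 1.5·45 = 63; r = 62.1 − 63 = -0.9
x=50: ŷ = -4.5 + 1.5·50 = 70.5; r = 72.8 − 70.5 = 2.3
x=55: ŷ = -4.5 + 1.5·55 = 78; r = 78.6 − 78 = 0.6
x=60: ŷ = -4.5 + 1.5·60 = 85.5; r = 86 − 85.5 = 0.5
x=65: ŷ = -4.5 + 1.5·65 = 93; r = 92.7 − 93 = -0.3
x=70: ŷ = -4.5 + 1.5·70 = 100.5; r = 100.6 − 100.5 = 0.1
x=75: ŷ = -4.5 + 1.5·75 = 108; r = 107.1 − 108 = -0.9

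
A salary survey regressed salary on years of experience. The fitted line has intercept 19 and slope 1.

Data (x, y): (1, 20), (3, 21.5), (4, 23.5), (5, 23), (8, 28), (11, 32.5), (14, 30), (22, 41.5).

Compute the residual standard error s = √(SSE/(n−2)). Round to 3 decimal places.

x=1: ŷ = 19 + 1 = 20; r = 20 − 20 = 0
x=3: ŷ = 19 + 3 = 22; r = 21.5 − 22 = -0.5
x=4: ŷ = 19 + 4 = 23; r = 23.5 − 23 = 0.5
x=5: ŷ = 19 + 5 = 24; r = 23 − 24 = -1
x=8: ŷ = 19 + 8 = 27; r = 28 − 27 = 1
x=11: ŷ = 19 + 11 = 30; r = 32.5 − 30 = 2.5
x=14: ŷ = 19 + 14 = 33; r = 30 − 33 = -3
x=22: ŷ = 19 + 22 = 41; r = 41.5 − 41 = 0.5
SSE = 0 + 0.25 + 0.25 + 1 + 1 + 6.25 + 9 + 0.25 = 18
s = √(18/6) = √3 ≈ 1.732

s = 1.732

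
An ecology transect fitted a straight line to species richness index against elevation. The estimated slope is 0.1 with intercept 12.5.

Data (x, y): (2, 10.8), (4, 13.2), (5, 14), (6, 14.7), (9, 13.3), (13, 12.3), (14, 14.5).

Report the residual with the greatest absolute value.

x=2: ŷ = 12.5 + 0.1·2 = 12.7; e = 10.8 − 12.7 = -1.9
x=4: ŷ = 12.5 + 0.1·4 = 12.9; e = 13.2 − 12.9 = 0.3
x=5: ŷ = 12.5 + 0.1·5 = 13; e = 14 − 13 = 1
x=6: ŷ = 12.5 + 0.1·6 = 13.1; e = 14.7 − 13.1 = 1.6
x=9: ŷ = 12.5 + 0.1·9 = 13.4; e = 13.3 − 13.4 = -0.1
x=13: ŷ = 12.5 + 0.1·13 = 13.8; e = 12.3 − 13.8 = -1.5
x=14: ŷ = 12.5 + 0.1·14 = 13.9; e = 14.5 − 13.9 = 0.6
Largest |e| is 1.9 at x = 2, residual -1.9.

e = -1.9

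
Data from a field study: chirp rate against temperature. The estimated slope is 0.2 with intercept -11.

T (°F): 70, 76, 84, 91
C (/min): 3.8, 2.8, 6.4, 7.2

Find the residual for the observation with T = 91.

r = 0

ŷ = -11 + 0.2·91 = 7.2
r = 7.2 − 7.2 = 0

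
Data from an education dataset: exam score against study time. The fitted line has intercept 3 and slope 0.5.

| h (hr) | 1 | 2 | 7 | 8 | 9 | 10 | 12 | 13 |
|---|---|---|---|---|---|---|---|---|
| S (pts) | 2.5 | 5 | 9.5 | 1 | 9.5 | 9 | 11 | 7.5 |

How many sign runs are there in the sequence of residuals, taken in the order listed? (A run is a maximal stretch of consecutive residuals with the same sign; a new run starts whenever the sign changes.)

h=1: ŷ = 3 + 0.5·1 = 3.5; e = 2.5 − 3.5 = -1
h=2: ŷ = 3 + 0.5·2 = 4; e = 5 − 4 = 1
h=7: ŷ = 3 + 0.5·7 = 6.5; e = 9.5 − 6.5 = 3
h=8: ŷ = 3 + 0.5·8 = 7; e = 1 − 7 = -6
h=9: ŷ = 3 + 0.5·9 = 7.5; e = 9.5 − 7.5 = 2
h=10: ŷ = 3 + 0.5·10 = 8; e = 9 − 8 = 1
h=12: ŷ = 3 + 0.5·12 = 9; e = 11 − 9 = 2
h=13: ŷ = 3 + 0.5·13 = 9.5; e = 7.5 − 9.5 = -2
Signs: − + + − + + + −
Runs: −×1, +×2, −×1, +×3, −×1 → 5

5 runs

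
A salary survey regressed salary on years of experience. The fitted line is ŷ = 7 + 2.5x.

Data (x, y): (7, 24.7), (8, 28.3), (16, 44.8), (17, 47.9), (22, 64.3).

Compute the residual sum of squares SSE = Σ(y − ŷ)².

SSE = 14.42

x=7: ŷ = 7 + 2.5·7 = 24.5; e = 24.7 − 24.5 = 0.2
x=8: ŷ = 7 + 2.5·8 = 27; e = 28.3 − 27 = 1.3
x=16: ŷ = 7 + 2.5·16 = 47; e = 44.8 − 47 = -2.2
x=17: ŷ = 7 + 2.5·17 = 49.5; e = 47.9 − 49.5 = -1.6
x=22: ŷ = 7 + 2.5·22 = 62; e = 64.3 − 62 = 2.3
SSE = 0.04 + 1.69 + 4.84 + 2.56 + 5.29 = 14.42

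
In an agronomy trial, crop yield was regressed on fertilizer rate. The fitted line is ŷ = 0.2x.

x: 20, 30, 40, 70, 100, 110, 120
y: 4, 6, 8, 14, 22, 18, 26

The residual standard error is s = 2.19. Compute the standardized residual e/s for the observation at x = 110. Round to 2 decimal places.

ŷ = 0.2·110 = 22
e = 18 − 22 = -4
e/s = -4 / 2.19 = -1.83

-1.83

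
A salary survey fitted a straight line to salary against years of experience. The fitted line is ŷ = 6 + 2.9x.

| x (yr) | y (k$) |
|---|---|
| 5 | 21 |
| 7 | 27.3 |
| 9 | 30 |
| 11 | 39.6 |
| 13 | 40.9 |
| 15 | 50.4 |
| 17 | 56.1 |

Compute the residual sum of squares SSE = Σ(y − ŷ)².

SSE = 17.84

x=5: ŷ = 6 + 2.9·5 = 20.5; e = 21 − 20.5 = 0.5
x=7: ŷ = 6 + 2.9·7 = 26.3; e = 27.3 − 26.3 = 1
x=9: ŷ = 6 + 2.9·9 = 32.1; e = 30 − 32.1 = -2.1
x=11: ŷ = 6 + 2.9·11 = 37.9; e = 39.6 − 37.9 = 1.7
x=13: ŷ = 6 + 2.9·13 = 43.7; e = 40.9 − 43.7 = -2.8
x=15: ŷ = 6 + 2.9·15 = 49.5; e = 50.4 − 49.5 = 0.9
x=17: ŷ = 6 + 2.9·17 = 55.3; e = 56.1 − 55.3 = 0.8
SSE = 0.25 + 1 + 4.41 + 2.89 + 7.84 + 0.81 + 0.64 = 17.84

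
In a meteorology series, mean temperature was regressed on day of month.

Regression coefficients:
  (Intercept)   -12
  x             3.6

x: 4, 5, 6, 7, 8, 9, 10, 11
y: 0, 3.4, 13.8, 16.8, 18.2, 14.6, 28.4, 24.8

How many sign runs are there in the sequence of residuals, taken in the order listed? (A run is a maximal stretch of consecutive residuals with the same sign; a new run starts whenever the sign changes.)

x=4: ŷ = -12 + 3.6·4 = 2.4; e = 0 − 2.4 = -2.4
x=5: ŷ = -12 + 3.6·5 = 6; e = 3.4 − 6 = -2.6
x=6: ŷ = -12 + 3.6·6 = 9.6; e = 13.8 − 9.6 = 4.2
x=7: ŷ = -12 + 3.6·7 = 13.2; e = 16.8 − 13.2 = 3.6
x=8: ŷ = -12 + 3.6·8 = 16.8; e = 18.2 − 16.8 = 1.4
x=9: ŷ = -12 + 3.6·9 = 20.4; e = 14.6 − 20.4 = -5.8
x=10: ŷ = -12 + 3.6·10 = 24; e = 28.4 − 24 = 4.4
x=11: ŷ = -12 + 3.6·11 = 27.6; e = 24.8 − 27.6 = -2.8
Signs: − − + + + − + −
Runs: −×2, +×3, −×1, +×1, −×1 → 5

5 runs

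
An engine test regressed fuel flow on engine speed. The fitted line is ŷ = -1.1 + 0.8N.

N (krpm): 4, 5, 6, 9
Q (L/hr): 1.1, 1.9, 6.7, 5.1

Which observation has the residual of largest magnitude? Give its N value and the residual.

N = 6, r = 3

N=4: ŷ = -1.1 + 0.8·4 = 2.1; r = 1.1 − 2.1 = -1
N=5: ŷ = -1.1 + 0.8·5 = 2.9; r = 1.9 − 2.9 = -1
N=6: ŷ = -1.1 + 0.8·6 = 3.7; r = 6.7 − 3.7 = 3
N=9: ŷ = -1.1 + 0.8·9 = 6.1; r = 5.1 − 6.1 = -1
Largest |r| is 3 at N = 6, residual 3.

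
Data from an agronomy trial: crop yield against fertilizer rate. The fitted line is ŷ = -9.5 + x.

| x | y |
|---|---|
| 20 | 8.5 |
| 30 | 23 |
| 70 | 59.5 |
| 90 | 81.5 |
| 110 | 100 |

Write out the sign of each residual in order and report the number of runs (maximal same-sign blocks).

x=20: ŷ = -9.5 + 20 = 10.5; e = 8.5 − 10.5 = -2
x=30: ŷ = -9.5 + 30 = 20.5; e = 23 − 20.5 = 2.5
x=70: ŷ = -9.5 + 70 = 60.5; e = 59.5 − 60.5 = -1
x=90: ŷ = -9.5 + 90 = 80.5; e = 81.5 − 80.5 = 1
x=110: ŷ = -9.5 + 110 = 100.5; e = 100 − 100.5 = -0.5
Signs: − + − + −
Runs: −×1, +×1, −×1, +×1, −×1 → 5

5 runs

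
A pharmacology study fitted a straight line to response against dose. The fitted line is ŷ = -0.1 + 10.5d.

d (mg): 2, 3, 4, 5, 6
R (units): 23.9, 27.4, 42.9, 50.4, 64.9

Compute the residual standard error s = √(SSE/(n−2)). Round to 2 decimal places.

s = 3.37

d=2: ŷ = -0.1 + 10.5·2 = 20.9; e = 23.9 − 20.9 = 3
d=3: ŷ = -0.1 + 10.5·3 = 31.4; e = 27.4 − 31.4 = -4
d=4: ŷ = -0.1 + 10.5·4 = 41.9; e = 42.9 − 41.9 = 1
d=5: ŷ = -0.1 + 10.5·5 = 52.4; e = 50.4 − 52.4 = -2
d=6: ŷ = -0.1 + 10.5·6 = 62.9; e = 64.9 − 62.9 = 2
SSE = 9 + 16 + 1 + 4 + 4 = 34
s = √(34/3) = √11.3333 ≈ 3.37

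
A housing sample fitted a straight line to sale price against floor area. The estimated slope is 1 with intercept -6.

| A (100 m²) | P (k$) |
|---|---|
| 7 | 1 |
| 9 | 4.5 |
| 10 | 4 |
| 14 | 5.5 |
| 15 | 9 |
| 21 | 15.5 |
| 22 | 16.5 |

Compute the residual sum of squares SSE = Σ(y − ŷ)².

A=7: ŷ = -6 + 7 = 1; e = 1 − 1 = 0
A=9: ŷ = -6 + 9 = 3; e = 4.5 − 3 = 1.5
A=10: ŷ = -6 + 10 = 4; e = 4 − 4 = 0
A=14: ŷ = -6 + 14 = 8; e = 5.5 − 8 = -2.5
A=15: ŷ = -6 + 15 = 9; e = 9 − 9 = 0
A=21: ŷ = -6 + 21 = 15; e = 15.5 − 15 = 0.5
A=22: ŷ = -6 + 22 = 16; e = 16.5 − 16 = 0.5
SSE = 0 + 2.25 + 0 + 6.25 + 0 + 0.25 + 0.25 = 9

SSE = 9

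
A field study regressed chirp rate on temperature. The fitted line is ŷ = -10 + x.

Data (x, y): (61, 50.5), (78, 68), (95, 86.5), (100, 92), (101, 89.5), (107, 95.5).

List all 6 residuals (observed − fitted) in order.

x=61: ŷ = -10 + 61 = 51; r = 50.5 − 51 = -0.5
x=78: ŷ = -10 + 78 = 68; r = 68 − 68 = 0
x=95: ŷ = -10 + 95 = 85; r = 86.5 − 85 = 1.5
x=100: ŷ = -10 + 100 = 90; r = 92 − 90 = 2
x=101: ŷ = -10 + 101 = 91; r = 89.5 − 91 = -1.5
x=107: ŷ = -10 + 107 = 97; r = 95.5 − 97 = -1.5

-0.5, 0, 1.5, 2, -1.5, -1.5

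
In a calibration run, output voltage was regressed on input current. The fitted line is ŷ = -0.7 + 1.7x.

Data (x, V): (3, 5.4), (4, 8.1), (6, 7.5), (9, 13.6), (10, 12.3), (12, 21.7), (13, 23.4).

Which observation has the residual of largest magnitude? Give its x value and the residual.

x = 10, r = -4

x=3: ŷ = -0.7 + 1.7·3 = 4.4; r = 5.4 − 4.4 = 1
x=4: ŷ = -0.7 + 1.7·4 = 6.1; r = 8.1 − 6.1 = 2
x=6: ŷ = -0.7 + 1.7·6 = 9.5; r = 7.5 − 9.5 = -2
x=9: ŷ = -0.7 + 1.7·9 = 14.6; r = 13.6 − 14.6 = -1
x=10: ŷ = -0.7 + 1.7·10 = 16.3; r = 12.3 − 16.3 = -4
x=12: ŷ = -0.7 + 1.7·12 = 19.7; r = 21.7 − 19.7 = 2
x=13: ŷ = -0.7 + 1.7·13 = 21.4; r = 23.4 − 21.4 = 2
Largest |r| is 4 at x = 10, residual -4.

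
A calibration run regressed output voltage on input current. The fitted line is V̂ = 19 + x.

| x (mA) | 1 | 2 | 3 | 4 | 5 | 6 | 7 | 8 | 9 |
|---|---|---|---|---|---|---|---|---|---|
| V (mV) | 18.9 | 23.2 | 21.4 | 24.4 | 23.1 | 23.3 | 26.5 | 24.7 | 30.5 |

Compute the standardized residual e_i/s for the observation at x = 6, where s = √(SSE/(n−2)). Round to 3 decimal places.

x=1: V̂ = 19 + 1 = 20; e = 18.9 − 20 = -1.1
x=2: V̂ = 19 + 2 = 21; e = 23.2 − 21 = 2.2
x=3: V̂ = 19 + 3 = 22; e = 21.4 − 22 = -0.6
x=4: V̂ = 19 + 4 = 23; e = 24.4 − 23 = 1.4
x=5: V̂ = 19 + 5 = 24; e = 23.1 − 24 = -0.9
x=6: V̂ = 19 + 6 = 25; e = 23.3 − 25 = -1.7
x=7: V̂ = 19 + 7 = 26; e = 26.5 − 26 = 0.5
x=8: V̂ = 19 + 8 = 27; e = 24.7 − 27 = -2.3
x=9: V̂ = 19 + 9 = 28; e = 30.5 − 28 = 2.5
SSE = 1.21 + 4.84 + 0.36 + 1.96 + 0.81 + 2.89 + 0.25 + 5.29 + 6.25 = 23.86
s = √(23.86/7) = 1.84623
e/s = -1.7 / 1.84623 = -0.921

-0.921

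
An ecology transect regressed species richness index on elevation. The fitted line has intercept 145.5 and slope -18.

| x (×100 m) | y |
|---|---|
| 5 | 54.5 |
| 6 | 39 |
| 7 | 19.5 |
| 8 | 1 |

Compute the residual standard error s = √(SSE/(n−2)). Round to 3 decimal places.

s = 1.323

x=5: ŷ = 145.5 − 18·5 = 55.5; e = 54.5 − 55.5 = -1
x=6: ŷ = 145.5 − 18·6 = 37.5; e = 39 − 37.5 = 1.5
x=7: ŷ = 145.5 − 18·7 = 19.5; e = 19.5 − 19.5 = 0
x=8: ŷ = 145.5 − 18·8 = 1.5; e = 1 − 1.5 = -0.5
SSE = 1 + 2.25 + 0 + 0.25 = 3.5
s = √(3.5/2) = √1.75 ≈ 1.323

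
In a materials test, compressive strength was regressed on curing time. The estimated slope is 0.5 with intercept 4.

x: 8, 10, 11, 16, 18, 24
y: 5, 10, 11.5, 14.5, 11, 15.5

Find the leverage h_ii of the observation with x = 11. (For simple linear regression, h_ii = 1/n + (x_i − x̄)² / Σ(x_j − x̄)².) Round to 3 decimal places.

h = 0.235

x̄ = (8 + 10 + 11 + 16 + 18 + 24)/6 = 14.5
Σ(x − x̄)² = 42.25 + 20.25 + 12.25 + 2.25 + 12.25 + 90.25 = 179.5
h = 1/6 + (-3.5)²/179.5 = 0.166667 + 0.0682451 = 0.235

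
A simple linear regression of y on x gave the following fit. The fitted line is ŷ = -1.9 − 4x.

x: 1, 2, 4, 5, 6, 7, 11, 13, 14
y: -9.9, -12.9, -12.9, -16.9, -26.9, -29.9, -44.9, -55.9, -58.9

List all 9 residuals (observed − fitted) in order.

-4, -3, 5, 5, -1, 0, 1, -2, -1

x=1: ŷ = -1.9 − 4·1 = -5.9; e = -9.9 − (-5.9) = -4
x=2: ŷ = -1.9 − 4·2 = -9.9; e = -12.9 − (-9.9) = -3
x=4: ŷ = -1.9 − 4·4 = -17.9; e = -12.9 − (-17.9) = 5
x=5: ŷ = -1.9 − 4·5 = -21.9; e = -16.9 − (-21.9) = 5
x=6: ŷ = -1.9 − 4·6 = -25.9; e = -26.9 − (-25.9) = -1
x=7: ŷ = -1.9 − 4·7 = -29.9; e = -29.9 − (-29.9) = 0
x=11: ŷ = -1.9 − 4·11 = -45.9; e = -44.9 − (-45.9) = 1
x=13: ŷ = -1.9 − 4·13 = -53.9; e = -55.9 − (-53.9) = -2
x=14: ŷ = -1.9 − 4·14 = -57.9; e = -58.9 − (-57.9) = -1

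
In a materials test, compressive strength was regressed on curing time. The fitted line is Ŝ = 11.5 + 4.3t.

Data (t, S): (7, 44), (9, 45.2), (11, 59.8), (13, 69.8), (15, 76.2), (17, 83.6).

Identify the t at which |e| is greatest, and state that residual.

t=7: Ŝ = 11.5 + 4.3·7 = 41.6; e = 44 − 41.6 = 2.4
t=9: Ŝ = 11.5 + 4.3·9 = 50.2; e = 45.2 − 50.2 = -5
t=11: Ŝ = 11.5 + 4.3·11 = 58.8; e = 59.8 − 58.8 = 1
t=13: Ŝ = 11.5 + 4.3·13 = 67.4; e = 69.8 − 67.4 = 2.4
t=15: Ŝ = 11.5 + 4.3·15 = 76; e = 76.2 − 76 = 0.2
t=17: Ŝ = 11.5 + 4.3·17 = 84.6; e = 83.6 − 84.6 = -1
Largest |e| is 5 at t = 9, residual -5.

t = 9, e = -5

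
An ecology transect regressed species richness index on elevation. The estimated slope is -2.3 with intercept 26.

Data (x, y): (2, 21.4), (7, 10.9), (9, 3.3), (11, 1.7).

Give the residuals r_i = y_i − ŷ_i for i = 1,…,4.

x=2: ŷ = 26 − 2.3·2 = 21.4; r = 21.4 − 21.4 = 0
x=7: ŷ = 26 − 2.3·7 = 9.9; r = 10.9 − 9.9 = 1
x=9: ŷ = 26 − 2.3·9 = 5.3; r = 3.3 − 5.3 = -2
x=11: ŷ = 26 − 2.3·11 = 0.7; r = 1.7 − 0.7 = 1

0, 1, -2, 1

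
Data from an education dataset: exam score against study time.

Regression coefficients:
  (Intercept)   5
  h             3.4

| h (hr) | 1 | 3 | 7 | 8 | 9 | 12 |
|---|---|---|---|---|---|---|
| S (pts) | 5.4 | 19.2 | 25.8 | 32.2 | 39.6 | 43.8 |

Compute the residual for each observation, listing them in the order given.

h=1: ŷ = 5 + 3.4·1 = 8.4; e = 5.4 − 8.4 = -3
h=3: ŷ = 5 + 3.4·3 = 15.2; e = 19.2 − 15.2 = 4
h=7: ŷ = 5 + 3.4·7 = 28.8; e = 25.8 − 28.8 = -3
h=8: ŷ = 5 + 3.4·8 = 32.2; e = 32.2 − 32.2 = 0
h=9: ŷ = 5 + 3.4·9 = 35.6; e = 39.6 − 35.6 = 4
h=12: ŷ = 5 + 3.4·12 = 45.8; e = 43.8 − 45.8 = -2

-3, 4, -3, 0, 4, -2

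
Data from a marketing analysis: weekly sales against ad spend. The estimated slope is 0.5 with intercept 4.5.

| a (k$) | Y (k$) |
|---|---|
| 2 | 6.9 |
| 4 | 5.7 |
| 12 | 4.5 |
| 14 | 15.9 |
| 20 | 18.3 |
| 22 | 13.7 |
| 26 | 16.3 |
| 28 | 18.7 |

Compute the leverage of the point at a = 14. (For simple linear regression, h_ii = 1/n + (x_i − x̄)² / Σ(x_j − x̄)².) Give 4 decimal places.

ā = (2 + 4 + 12 + 14 + 20 + 22 + 26 + 28)/8 = 16
Σ(a − ā)² = 196 + 144 + 16 + 4 + 16 + 36 + 100 + 144 = 656
h = 1/8 + (-2)²/656 = 0.125 + 0.00609756 = 0.1311

h = 0.1311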